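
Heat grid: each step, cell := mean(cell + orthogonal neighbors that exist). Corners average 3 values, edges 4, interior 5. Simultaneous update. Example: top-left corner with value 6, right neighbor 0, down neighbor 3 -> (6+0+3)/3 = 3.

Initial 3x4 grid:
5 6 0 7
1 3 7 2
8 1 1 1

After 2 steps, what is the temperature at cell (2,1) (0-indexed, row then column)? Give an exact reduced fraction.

Step 1: cell (2,1) = 13/4
Step 2: cell (2,1) = 761/240
Full grid after step 2:
  47/12 161/40 141/40 49/12
  911/240 86/25 359/100 671/240
  65/18 761/240 581/240 97/36

Answer: 761/240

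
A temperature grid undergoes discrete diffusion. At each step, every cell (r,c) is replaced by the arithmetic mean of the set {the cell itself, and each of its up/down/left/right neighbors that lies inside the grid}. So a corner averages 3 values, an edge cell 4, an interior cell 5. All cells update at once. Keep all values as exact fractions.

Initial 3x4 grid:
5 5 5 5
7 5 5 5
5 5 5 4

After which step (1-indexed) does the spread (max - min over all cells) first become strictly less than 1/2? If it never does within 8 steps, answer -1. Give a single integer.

Answer: 4

Derivation:
Step 1: max=17/3, min=14/3, spread=1
Step 2: max=667/120, min=85/18, spread=301/360
Step 3: max=5837/1080, min=1039/216, spread=107/180
Step 4: max=2311771/432000, min=631523/129600, spread=620083/1296000
  -> spread < 1/2 first at step 4
Step 5: max=20613161/3888000, min=38198287/7776000, spread=201869/518400
Step 6: max=8190996811/1555200000, min=2309757953/466560000, spread=1475410903/4665600000
Step 7: max=73327349501/13996800000, min=139334747227/27993600000, spread=3614791/13824000
Step 8: max=29205349068691/5598720000000, min=8400317342993/1679616000000, spread=3612873776143/16796160000000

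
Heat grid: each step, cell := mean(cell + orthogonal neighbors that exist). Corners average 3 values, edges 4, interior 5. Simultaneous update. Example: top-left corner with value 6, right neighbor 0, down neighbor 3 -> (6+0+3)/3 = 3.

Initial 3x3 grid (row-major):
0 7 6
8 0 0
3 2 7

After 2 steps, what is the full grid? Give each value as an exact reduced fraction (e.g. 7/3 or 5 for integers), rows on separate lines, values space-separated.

Answer: 11/3 959/240 65/18
929/240 313/100 839/240
121/36 103/30 37/12

Derivation:
After step 1:
  5 13/4 13/3
  11/4 17/5 13/4
  13/3 3 3
After step 2:
  11/3 959/240 65/18
  929/240 313/100 839/240
  121/36 103/30 37/12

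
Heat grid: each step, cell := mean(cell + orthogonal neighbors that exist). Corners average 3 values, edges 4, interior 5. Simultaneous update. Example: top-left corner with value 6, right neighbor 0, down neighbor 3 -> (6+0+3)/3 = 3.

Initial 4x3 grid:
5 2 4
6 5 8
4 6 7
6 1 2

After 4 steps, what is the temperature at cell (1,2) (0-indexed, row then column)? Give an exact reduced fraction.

Answer: 215813/43200

Derivation:
Step 1: cell (1,2) = 6
Step 2: cell (1,2) = 1309/240
Step 3: cell (1,2) = 1459/288
Step 4: cell (1,2) = 215813/43200
Full grid after step 4:
  30743/6480 8747/1800 63851/12960
  6509/1350 11669/2400 215813/43200
  50033/10800 4559/960 205357/43200
  115753/25920 254431/57600 117623/25920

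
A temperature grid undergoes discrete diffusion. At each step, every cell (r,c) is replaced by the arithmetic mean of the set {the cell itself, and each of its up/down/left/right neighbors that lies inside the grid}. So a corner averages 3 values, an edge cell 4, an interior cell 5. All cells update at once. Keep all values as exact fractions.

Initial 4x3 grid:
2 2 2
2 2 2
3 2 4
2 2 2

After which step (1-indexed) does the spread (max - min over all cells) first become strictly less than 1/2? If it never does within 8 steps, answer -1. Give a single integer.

Step 1: max=8/3, min=2, spread=2/3
Step 2: max=77/30, min=2, spread=17/30
Step 3: max=331/135, min=149/72, spread=413/1080
  -> spread < 1/2 first at step 3
Step 4: max=9631/4050, min=6391/3000, spread=20063/81000
Step 5: max=2306471/972000, min=695647/324000, spread=21953/97200
Step 6: max=68328677/29160000, min=5290771/2430000, spread=193577/1166400
Step 7: max=4079273443/1749600000, min=638546953/291600000, spread=9919669/69984000
Step 8: max=243154244387/104976000000, min=4822935469/2187000000, spread=18645347/167961600

Answer: 3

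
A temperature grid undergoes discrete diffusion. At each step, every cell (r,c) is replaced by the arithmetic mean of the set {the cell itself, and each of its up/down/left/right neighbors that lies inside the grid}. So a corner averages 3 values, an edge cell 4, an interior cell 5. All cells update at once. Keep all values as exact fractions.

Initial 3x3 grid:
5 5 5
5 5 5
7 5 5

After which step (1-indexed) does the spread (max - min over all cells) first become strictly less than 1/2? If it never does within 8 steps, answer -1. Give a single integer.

Answer: 3

Derivation:
Step 1: max=17/3, min=5, spread=2/3
Step 2: max=50/9, min=5, spread=5/9
Step 3: max=581/108, min=5, spread=41/108
  -> spread < 1/2 first at step 3
Step 4: max=34531/6480, min=911/180, spread=347/1296
Step 5: max=2050937/388800, min=9157/1800, spread=2921/15552
Step 6: max=122468539/23328000, min=1105483/216000, spread=24611/186624
Step 7: max=7317122033/1399680000, min=24956741/4860000, spread=207329/2239488
Step 8: max=437933952451/83980800000, min=1334801599/259200000, spread=1746635/26873856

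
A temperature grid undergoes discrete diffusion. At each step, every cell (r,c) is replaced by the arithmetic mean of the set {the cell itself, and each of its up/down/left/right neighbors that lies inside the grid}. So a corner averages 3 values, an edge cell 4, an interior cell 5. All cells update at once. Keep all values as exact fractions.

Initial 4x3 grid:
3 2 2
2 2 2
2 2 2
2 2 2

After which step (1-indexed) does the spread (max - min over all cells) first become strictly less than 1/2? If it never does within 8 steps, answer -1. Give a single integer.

Step 1: max=7/3, min=2, spread=1/3
  -> spread < 1/2 first at step 1
Step 2: max=41/18, min=2, spread=5/18
Step 3: max=473/216, min=2, spread=41/216
Step 4: max=56057/25920, min=2, spread=4217/25920
Step 5: max=3319549/1555200, min=14479/7200, spread=38417/311040
Step 6: max=197824211/93312000, min=290597/144000, spread=1903471/18662400
Step 7: max=11798429089/5598720000, min=8755759/4320000, spread=18038617/223948800
Step 8: max=705114582851/335923200000, min=790526759/388800000, spread=883978523/13436928000

Answer: 1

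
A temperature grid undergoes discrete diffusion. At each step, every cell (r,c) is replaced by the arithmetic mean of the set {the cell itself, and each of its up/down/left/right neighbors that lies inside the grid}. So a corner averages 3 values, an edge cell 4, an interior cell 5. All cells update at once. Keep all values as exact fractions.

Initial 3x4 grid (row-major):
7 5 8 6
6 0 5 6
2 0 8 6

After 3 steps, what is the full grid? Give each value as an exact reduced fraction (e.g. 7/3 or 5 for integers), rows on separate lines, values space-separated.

After step 1:
  6 5 6 20/3
  15/4 16/5 27/5 23/4
  8/3 5/2 19/4 20/3
After step 2:
  59/12 101/20 173/30 221/36
  937/240 397/100 251/50 1469/240
  107/36 787/240 1159/240 103/18
After step 3:
  3329/720 5911/1200 9889/1800 12979/2160
  56747/14400 6367/1500 1928/375 82807/14400
  457/135 27091/7200 33931/7200 3001/540

Answer: 3329/720 5911/1200 9889/1800 12979/2160
56747/14400 6367/1500 1928/375 82807/14400
457/135 27091/7200 33931/7200 3001/540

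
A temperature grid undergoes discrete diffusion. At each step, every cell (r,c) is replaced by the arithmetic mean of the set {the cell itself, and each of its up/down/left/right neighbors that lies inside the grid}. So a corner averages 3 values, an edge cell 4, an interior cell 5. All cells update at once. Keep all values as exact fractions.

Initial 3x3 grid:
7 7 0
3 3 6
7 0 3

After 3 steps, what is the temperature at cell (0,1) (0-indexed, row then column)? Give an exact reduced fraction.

Step 1: cell (0,1) = 17/4
Step 2: cell (0,1) = 361/80
Step 3: cell (0,1) = 20647/4800
Full grid after step 3:
  10033/2160 20647/4800 8573/2160
  5143/1200 11821/3000 1613/450
  8393/2160 50941/14400 797/240

Answer: 20647/4800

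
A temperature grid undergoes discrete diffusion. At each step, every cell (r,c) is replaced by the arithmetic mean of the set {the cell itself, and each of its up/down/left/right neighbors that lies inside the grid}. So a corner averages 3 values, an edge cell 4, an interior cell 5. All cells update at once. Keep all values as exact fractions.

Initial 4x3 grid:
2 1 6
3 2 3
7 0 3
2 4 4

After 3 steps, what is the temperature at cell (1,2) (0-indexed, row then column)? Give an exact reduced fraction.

Answer: 1093/360

Derivation:
Step 1: cell (1,2) = 7/2
Step 2: cell (1,2) = 167/60
Step 3: cell (1,2) = 1093/360
Full grid after step 3:
  1871/720 8183/2880 6083/2160
  707/240 3211/1200 1093/360
  2153/720 157/50 517/180
  919/270 1463/480 3431/1080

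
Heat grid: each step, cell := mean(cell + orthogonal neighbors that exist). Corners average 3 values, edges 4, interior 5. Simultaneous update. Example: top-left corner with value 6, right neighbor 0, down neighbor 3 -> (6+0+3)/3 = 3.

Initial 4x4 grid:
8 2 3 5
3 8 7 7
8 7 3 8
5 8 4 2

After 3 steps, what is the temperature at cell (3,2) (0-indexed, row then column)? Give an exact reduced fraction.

Answer: 38377/7200

Derivation:
Step 1: cell (3,2) = 17/4
Step 2: cell (3,2) = 1243/240
Step 3: cell (3,2) = 38377/7200
Full grid after step 3:
  1423/270 9557/1800 3109/600 3827/720
  1324/225 8351/1500 11049/2000 4407/800
  73/12 2399/400 416/75 38287/7200
  1507/240 2807/480 38377/7200 2767/540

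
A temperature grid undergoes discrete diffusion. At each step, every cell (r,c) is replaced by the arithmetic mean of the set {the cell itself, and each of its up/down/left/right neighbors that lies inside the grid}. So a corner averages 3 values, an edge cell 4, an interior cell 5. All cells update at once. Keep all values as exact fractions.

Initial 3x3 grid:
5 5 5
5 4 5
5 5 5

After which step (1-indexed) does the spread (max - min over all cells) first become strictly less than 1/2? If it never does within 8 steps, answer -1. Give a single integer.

Answer: 1

Derivation:
Step 1: max=5, min=19/4, spread=1/4
  -> spread < 1/2 first at step 1
Step 2: max=391/80, min=119/25, spread=51/400
Step 3: max=1753/360, min=23177/4800, spread=589/14400
Step 4: max=1398919/288000, min=145057/30000, spread=31859/1440000
Step 5: max=8735279/1800000, min=83708393/17280000, spread=751427/86400000
Step 6: max=5028936871/1036800000, min=523365313/108000000, spread=23149331/5184000000
Step 7: max=31425068111/6480000000, min=301557345737/62208000000, spread=616540643/311040000000
Step 8: max=18098467991239/3732480000000, min=1884887546017/388800000000, spread=17737747379/18662400000000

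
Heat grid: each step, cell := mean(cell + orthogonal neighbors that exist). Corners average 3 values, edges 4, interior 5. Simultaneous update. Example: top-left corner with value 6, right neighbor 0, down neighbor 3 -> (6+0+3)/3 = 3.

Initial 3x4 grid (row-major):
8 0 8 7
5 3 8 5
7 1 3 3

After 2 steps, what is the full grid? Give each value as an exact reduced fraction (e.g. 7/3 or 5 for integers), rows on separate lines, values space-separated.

After step 1:
  13/3 19/4 23/4 20/3
  23/4 17/5 27/5 23/4
  13/3 7/2 15/4 11/3
After step 2:
  89/18 547/120 677/120 109/18
  1069/240 114/25 481/100 1289/240
  163/36 899/240 979/240 79/18

Answer: 89/18 547/120 677/120 109/18
1069/240 114/25 481/100 1289/240
163/36 899/240 979/240 79/18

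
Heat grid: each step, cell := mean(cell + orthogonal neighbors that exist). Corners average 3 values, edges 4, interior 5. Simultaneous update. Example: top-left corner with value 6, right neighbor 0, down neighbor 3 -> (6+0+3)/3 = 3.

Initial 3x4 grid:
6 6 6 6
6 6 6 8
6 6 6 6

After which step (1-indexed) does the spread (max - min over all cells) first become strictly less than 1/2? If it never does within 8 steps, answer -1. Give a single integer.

Answer: 3

Derivation:
Step 1: max=20/3, min=6, spread=2/3
Step 2: max=787/120, min=6, spread=67/120
Step 3: max=6917/1080, min=6, spread=437/1080
  -> spread < 1/2 first at step 3
Step 4: max=2749531/432000, min=3009/500, spread=29951/86400
Step 5: max=24543821/3888000, min=20408/3375, spread=206761/777600
Step 6: max=9787395571/1555200000, min=16365671/2700000, spread=14430763/62208000
Step 7: max=584979741689/93312000000, min=1313652727/216000000, spread=139854109/746496000
Step 8: max=35014791890251/5598720000000, min=118491228977/19440000000, spread=7114543559/44789760000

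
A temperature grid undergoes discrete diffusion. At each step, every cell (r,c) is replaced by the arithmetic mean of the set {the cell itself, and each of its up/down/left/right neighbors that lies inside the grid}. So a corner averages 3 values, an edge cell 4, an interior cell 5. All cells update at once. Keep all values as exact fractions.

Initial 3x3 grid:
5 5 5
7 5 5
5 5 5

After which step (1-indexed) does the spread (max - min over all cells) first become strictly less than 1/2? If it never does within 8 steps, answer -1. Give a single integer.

Answer: 3

Derivation:
Step 1: max=17/3, min=5, spread=2/3
Step 2: max=667/120, min=5, spread=67/120
Step 3: max=5837/1080, min=507/100, spread=1807/5400
  -> spread < 1/2 first at step 3
Step 4: max=2317963/432000, min=13861/2700, spread=33401/144000
Step 5: max=20669933/3888000, min=1393391/270000, spread=3025513/19440000
Step 6: max=8240926867/1555200000, min=74755949/14400000, spread=53531/497664
Step 7: max=492592925849/93312000000, min=20231116051/3888000000, spread=450953/5971968
Step 8: max=29502503560603/5598720000000, min=2433808610519/466560000000, spread=3799043/71663616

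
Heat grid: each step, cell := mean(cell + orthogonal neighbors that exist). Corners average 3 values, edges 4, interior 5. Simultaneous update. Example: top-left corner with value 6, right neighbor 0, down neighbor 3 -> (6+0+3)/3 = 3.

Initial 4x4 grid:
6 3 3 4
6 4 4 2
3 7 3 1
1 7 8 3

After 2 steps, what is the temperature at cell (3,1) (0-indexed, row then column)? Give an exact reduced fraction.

Step 1: cell (3,1) = 23/4
Step 2: cell (3,1) = 73/15
Full grid after step 2:
  55/12 173/40 137/40 37/12
  47/10 431/100 377/100 14/5
  131/30 121/25 201/50 17/5
  41/9 73/15 49/10 23/6

Answer: 73/15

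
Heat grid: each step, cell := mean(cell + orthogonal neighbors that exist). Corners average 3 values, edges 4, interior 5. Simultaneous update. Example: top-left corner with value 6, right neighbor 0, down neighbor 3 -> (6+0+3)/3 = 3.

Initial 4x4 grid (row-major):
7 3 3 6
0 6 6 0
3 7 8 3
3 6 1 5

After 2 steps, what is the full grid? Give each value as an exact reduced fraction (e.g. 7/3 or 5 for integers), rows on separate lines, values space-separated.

After step 1:
  10/3 19/4 9/2 3
  4 22/5 23/5 15/4
  13/4 6 5 4
  4 17/4 5 3
After step 2:
  145/36 1019/240 337/80 15/4
  899/240 19/4 89/20 307/80
  69/16 229/50 123/25 63/16
  23/6 77/16 69/16 4

Answer: 145/36 1019/240 337/80 15/4
899/240 19/4 89/20 307/80
69/16 229/50 123/25 63/16
23/6 77/16 69/16 4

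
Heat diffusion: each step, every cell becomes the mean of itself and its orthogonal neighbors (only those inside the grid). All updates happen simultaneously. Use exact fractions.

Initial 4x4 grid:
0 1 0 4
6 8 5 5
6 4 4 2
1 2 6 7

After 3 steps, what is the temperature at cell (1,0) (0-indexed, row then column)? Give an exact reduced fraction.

Answer: 5689/1440

Derivation:
Step 1: cell (1,0) = 5
Step 2: cell (1,0) = 983/240
Step 3: cell (1,0) = 5689/1440
Full grid after step 3:
  1847/540 4843/1440 2631/800 2443/720
  5689/1440 5867/1500 7909/2000 583/150
  9671/2400 8501/2000 4299/1000 221/50
  937/240 1601/400 1753/400 539/120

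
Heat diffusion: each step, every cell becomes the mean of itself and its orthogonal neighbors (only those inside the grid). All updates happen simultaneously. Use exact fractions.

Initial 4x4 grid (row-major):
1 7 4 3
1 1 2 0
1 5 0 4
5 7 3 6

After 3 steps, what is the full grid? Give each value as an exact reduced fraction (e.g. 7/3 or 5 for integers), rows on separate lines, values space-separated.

After step 1:
  3 13/4 4 7/3
  1 16/5 7/5 9/4
  3 14/5 14/5 5/2
  13/3 5 4 13/3
After step 2:
  29/12 269/80 659/240 103/36
  51/20 233/100 273/100 509/240
  167/60 84/25 27/10 713/240
  37/9 121/30 121/30 65/18
After step 3:
  1999/720 2171/800 21059/7200 1391/540
  63/25 5733/2000 947/375 19229/7200
  2881/900 2281/750 18953/6000 821/288
  1967/540 874/225 647/180 7643/2160

Answer: 1999/720 2171/800 21059/7200 1391/540
63/25 5733/2000 947/375 19229/7200
2881/900 2281/750 18953/6000 821/288
1967/540 874/225 647/180 7643/2160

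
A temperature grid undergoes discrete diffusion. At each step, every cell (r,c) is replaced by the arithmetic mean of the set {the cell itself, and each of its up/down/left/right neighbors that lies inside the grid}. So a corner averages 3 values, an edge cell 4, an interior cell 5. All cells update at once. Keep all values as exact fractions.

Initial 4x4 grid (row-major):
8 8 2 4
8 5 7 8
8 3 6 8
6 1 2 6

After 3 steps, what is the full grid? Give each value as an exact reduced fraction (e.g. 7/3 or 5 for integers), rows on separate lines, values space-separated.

After step 1:
  8 23/4 21/4 14/3
  29/4 31/5 28/5 27/4
  25/4 23/5 26/5 7
  5 3 15/4 16/3
After step 2:
  7 63/10 319/60 50/9
  277/40 147/25 29/5 1441/240
  231/40 101/20 523/100 1457/240
  19/4 327/80 1037/240 193/36
After step 3:
  809/120 7349/1200 827/144 12151/2160
  1279/200 5991/1000 33877/6000 1687/288
  45/8 10409/2000 15883/3000 40799/7200
  1169/240 437/96 34199/7200 5671/1080

Answer: 809/120 7349/1200 827/144 12151/2160
1279/200 5991/1000 33877/6000 1687/288
45/8 10409/2000 15883/3000 40799/7200
1169/240 437/96 34199/7200 5671/1080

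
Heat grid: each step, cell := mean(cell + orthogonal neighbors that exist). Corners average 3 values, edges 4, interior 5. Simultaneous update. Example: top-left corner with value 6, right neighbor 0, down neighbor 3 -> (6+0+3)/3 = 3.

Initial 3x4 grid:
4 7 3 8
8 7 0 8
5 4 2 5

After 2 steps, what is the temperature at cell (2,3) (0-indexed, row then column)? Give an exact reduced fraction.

Answer: 13/3

Derivation:
Step 1: cell (2,3) = 5
Step 2: cell (2,3) = 13/3
Full grid after step 2:
  211/36 1277/240 241/48 193/36
  29/5 499/100 217/50 247/48
  97/18 1087/240 65/16 13/3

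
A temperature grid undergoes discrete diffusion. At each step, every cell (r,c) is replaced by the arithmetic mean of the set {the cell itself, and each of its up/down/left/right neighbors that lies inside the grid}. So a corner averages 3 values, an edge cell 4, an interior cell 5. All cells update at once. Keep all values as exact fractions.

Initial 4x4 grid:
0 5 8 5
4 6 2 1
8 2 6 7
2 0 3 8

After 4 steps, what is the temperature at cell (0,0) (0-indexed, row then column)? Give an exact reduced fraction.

Answer: 89681/21600

Derivation:
Step 1: cell (0,0) = 3
Step 2: cell (0,0) = 49/12
Step 3: cell (0,0) = 2891/720
Step 4: cell (0,0) = 89681/21600
Full grid after step 4:
  89681/21600 33597/8000 965407/216000 36593/8100
  141959/36000 252023/60000 195517/45000 997897/216000
  16453/4320 69917/18000 87513/20000 328867/72000
  114961/32400 41407/10800 75353/18000 2209/480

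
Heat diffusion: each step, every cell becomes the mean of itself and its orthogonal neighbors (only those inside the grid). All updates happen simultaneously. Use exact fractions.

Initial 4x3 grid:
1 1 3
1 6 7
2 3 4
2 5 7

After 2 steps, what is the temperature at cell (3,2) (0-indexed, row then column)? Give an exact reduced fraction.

Answer: 89/18

Derivation:
Step 1: cell (3,2) = 16/3
Step 2: cell (3,2) = 89/18
Full grid after step 2:
  25/12 661/240 137/36
  91/40 357/100 1051/240
  23/8 191/50 235/48
  37/12 199/48 89/18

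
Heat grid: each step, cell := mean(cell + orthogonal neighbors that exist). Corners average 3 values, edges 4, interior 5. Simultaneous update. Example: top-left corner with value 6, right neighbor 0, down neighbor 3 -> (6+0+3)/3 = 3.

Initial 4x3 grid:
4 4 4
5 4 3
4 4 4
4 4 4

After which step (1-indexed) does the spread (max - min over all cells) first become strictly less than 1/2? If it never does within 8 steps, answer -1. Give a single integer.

Answer: 2

Derivation:
Step 1: max=13/3, min=11/3, spread=2/3
Step 2: max=101/24, min=91/24, spread=5/12
  -> spread < 1/2 first at step 2
Step 3: max=893/216, min=835/216, spread=29/108
Step 4: max=221/54, min=211/54, spread=5/27
Step 5: max=10535/2592, min=10201/2592, spread=167/1296
Step 6: max=31457/7776, min=30751/7776, spread=353/3888
Step 7: max=752491/186624, min=740501/186624, spread=5995/93312
Step 8: max=4504535/1119744, min=4453417/1119744, spread=25559/559872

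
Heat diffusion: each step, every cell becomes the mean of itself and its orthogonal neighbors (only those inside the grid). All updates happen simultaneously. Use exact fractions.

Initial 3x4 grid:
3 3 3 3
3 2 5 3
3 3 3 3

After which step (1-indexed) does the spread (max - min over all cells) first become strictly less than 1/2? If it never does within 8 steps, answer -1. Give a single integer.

Answer: 3

Derivation:
Step 1: max=7/2, min=11/4, spread=3/4
Step 2: max=169/50, min=17/6, spread=41/75
Step 3: max=7933/2400, min=13901/4800, spread=131/320
  -> spread < 1/2 first at step 3
Step 4: max=35089/10800, min=127741/43200, spread=841/2880
Step 5: max=27901813/8640000, min=51538901/17280000, spread=56863/230400
Step 6: max=248877083/77760000, min=468774691/155520000, spread=386393/2073600
Step 7: max=99183570253/31104000000, min=188318888381/62208000000, spread=26795339/165888000
Step 8: max=5920018816127/1866240000000, min=11363691877879/3732480000000, spread=254051069/1990656000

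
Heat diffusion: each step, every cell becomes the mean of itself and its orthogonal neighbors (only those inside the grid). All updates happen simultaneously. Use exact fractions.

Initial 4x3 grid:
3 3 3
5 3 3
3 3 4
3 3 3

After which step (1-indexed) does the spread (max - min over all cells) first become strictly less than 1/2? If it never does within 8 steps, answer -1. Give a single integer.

Step 1: max=11/3, min=3, spread=2/3
Step 2: max=211/60, min=37/12, spread=13/30
  -> spread < 1/2 first at step 2
Step 3: max=1831/540, min=718/225, spread=539/2700
Step 4: max=361331/108000, min=103933/32400, spread=44663/324000
Step 5: max=3229961/972000, min=3122701/972000, spread=5363/48600
Step 6: max=6022247/1822500, min=94009477/29160000, spread=93859/1166400
Step 7: max=720675671/218700000, min=5651187293/1749600000, spread=4568723/69984000
Step 8: max=172513575631/52488000000, min=339784995637/104976000000, spread=8387449/167961600

Answer: 2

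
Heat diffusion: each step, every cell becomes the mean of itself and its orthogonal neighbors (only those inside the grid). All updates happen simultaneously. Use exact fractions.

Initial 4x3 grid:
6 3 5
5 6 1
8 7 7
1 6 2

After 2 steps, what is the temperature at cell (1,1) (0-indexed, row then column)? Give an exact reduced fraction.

Answer: 136/25

Derivation:
Step 1: cell (1,1) = 22/5
Step 2: cell (1,1) = 136/25
Full grid after step 2:
  191/36 64/15 17/4
  617/120 136/25 41/10
  233/40 247/50 26/5
  19/4 26/5 53/12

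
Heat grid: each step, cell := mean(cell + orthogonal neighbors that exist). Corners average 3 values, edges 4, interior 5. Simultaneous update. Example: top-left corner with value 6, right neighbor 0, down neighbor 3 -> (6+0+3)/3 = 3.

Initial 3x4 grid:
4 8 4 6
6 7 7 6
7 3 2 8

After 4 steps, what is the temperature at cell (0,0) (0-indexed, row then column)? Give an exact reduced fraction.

Step 1: cell (0,0) = 6
Step 2: cell (0,0) = 71/12
Step 3: cell (0,0) = 119/20
Step 4: cell (0,0) = 62749/10800
Full grid after step 4:
  62749/10800 105329/18000 311537/54000 758293/129600
  1236593/216000 1012319/180000 2055713/360000 4896997/864000
  357269/64800 1192823/216000 1180523/216000 725743/129600

Answer: 62749/10800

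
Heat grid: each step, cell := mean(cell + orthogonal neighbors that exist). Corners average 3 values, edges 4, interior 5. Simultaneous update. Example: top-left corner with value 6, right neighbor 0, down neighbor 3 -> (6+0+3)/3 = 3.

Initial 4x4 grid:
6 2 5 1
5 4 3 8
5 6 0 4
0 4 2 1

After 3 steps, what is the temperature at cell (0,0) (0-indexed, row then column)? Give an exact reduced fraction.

Answer: 457/108

Derivation:
Step 1: cell (0,0) = 13/3
Step 2: cell (0,0) = 163/36
Step 3: cell (0,0) = 457/108
Full grid after step 3:
  457/108 14839/3600 2719/720 1685/432
  15319/3600 2923/750 22579/6000 5213/1440
  4553/1200 7107/2000 4781/1500 22913/7200
  2441/720 7381/2400 19823/7200 73/27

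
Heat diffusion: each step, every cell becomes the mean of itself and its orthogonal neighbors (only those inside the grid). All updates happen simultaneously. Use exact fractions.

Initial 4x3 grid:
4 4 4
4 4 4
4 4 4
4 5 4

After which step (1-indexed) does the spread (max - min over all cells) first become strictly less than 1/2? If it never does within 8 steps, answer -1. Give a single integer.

Step 1: max=13/3, min=4, spread=1/3
  -> spread < 1/2 first at step 1
Step 2: max=1027/240, min=4, spread=67/240
Step 3: max=9077/2160, min=4, spread=437/2160
Step 4: max=3613531/864000, min=4009/1000, spread=29951/172800
Step 5: max=32319821/7776000, min=13579/3375, spread=206761/1555200
Step 6: max=12897795571/3110400000, min=21765671/5400000, spread=14430763/124416000
Step 7: max=771603741689/186624000000, min=1745652727/432000000, spread=139854109/1492992000
Step 8: max=46212231890251/11197440000000, min=157371228977/38880000000, spread=7114543559/89579520000

Answer: 1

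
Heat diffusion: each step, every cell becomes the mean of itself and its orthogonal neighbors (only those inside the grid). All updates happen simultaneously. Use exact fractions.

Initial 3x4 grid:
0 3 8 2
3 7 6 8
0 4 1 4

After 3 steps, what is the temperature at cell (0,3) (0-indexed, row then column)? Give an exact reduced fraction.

Answer: 763/144

Derivation:
Step 1: cell (0,3) = 6
Step 2: cell (0,3) = 21/4
Step 3: cell (0,3) = 763/144
Full grid after step 3:
  2357/720 3279/800 3869/800 763/144
  22661/7200 11509/3000 7157/1500 4447/900
  6401/2160 25961/7200 30371/7200 2011/432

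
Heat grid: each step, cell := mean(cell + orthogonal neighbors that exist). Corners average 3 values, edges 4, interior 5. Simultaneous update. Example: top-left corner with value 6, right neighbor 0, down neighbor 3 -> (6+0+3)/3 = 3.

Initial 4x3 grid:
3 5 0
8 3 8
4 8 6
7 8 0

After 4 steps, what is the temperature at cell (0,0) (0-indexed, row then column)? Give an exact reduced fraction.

Answer: 620659/129600

Derivation:
Step 1: cell (0,0) = 16/3
Step 2: cell (0,0) = 151/36
Step 3: cell (0,0) = 659/135
Step 4: cell (0,0) = 620659/129600
Full grid after step 4:
  620659/129600 4112641/864000 585859/129600
  1148069/216000 1792259/360000 1072319/216000
  1214609/216000 223251/40000 1125859/216000
  765199/129600 1622267/288000 713999/129600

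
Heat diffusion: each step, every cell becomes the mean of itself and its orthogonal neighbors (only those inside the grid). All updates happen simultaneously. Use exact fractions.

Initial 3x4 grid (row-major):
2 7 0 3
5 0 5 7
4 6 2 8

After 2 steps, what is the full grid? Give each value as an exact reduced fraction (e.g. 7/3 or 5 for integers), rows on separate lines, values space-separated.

Answer: 29/9 229/60 91/30 77/18
1021/240 77/25 443/100 351/80
43/12 357/80 1003/240 50/9

Derivation:
After step 1:
  14/3 9/4 15/4 10/3
  11/4 23/5 14/5 23/4
  5 3 21/4 17/3
After step 2:
  29/9 229/60 91/30 77/18
  1021/240 77/25 443/100 351/80
  43/12 357/80 1003/240 50/9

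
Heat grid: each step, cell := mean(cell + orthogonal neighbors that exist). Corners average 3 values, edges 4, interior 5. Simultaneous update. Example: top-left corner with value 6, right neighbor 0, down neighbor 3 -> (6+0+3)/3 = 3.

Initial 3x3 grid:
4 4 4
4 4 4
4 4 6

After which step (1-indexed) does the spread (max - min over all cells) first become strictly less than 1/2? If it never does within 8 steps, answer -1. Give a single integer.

Answer: 3

Derivation:
Step 1: max=14/3, min=4, spread=2/3
Step 2: max=41/9, min=4, spread=5/9
Step 3: max=473/108, min=4, spread=41/108
  -> spread < 1/2 first at step 3
Step 4: max=28051/6480, min=731/180, spread=347/1296
Step 5: max=1662137/388800, min=7357/1800, spread=2921/15552
Step 6: max=99140539/23328000, min=889483/216000, spread=24611/186624
Step 7: max=5917442033/1399680000, min=20096741/4860000, spread=207329/2239488
Step 8: max=353953152451/83980800000, min=1075601599/259200000, spread=1746635/26873856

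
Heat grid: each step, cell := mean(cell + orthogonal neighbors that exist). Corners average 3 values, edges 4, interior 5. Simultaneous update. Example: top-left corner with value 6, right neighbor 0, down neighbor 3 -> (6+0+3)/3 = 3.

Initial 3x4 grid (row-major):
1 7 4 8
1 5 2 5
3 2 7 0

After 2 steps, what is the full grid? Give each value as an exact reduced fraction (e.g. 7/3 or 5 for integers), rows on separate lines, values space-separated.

After step 1:
  3 17/4 21/4 17/3
  5/2 17/5 23/5 15/4
  2 17/4 11/4 4
After step 2:
  13/4 159/40 593/120 44/9
  109/40 19/5 79/20 1081/240
  35/12 31/10 39/10 7/2

Answer: 13/4 159/40 593/120 44/9
109/40 19/5 79/20 1081/240
35/12 31/10 39/10 7/2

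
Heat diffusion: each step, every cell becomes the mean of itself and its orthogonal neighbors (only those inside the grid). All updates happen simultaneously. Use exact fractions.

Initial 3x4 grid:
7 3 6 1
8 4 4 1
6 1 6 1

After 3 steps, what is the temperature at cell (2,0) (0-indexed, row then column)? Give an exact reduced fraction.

Step 1: cell (2,0) = 5
Step 2: cell (2,0) = 31/6
Step 3: cell (2,0) = 349/72
Full grid after step 3:
  251/48 5687/1200 3239/900 6697/2160
  25163/4800 2203/500 10933/3000 40399/14400
  349/72 10499/2400 24037/7200 397/135

Answer: 349/72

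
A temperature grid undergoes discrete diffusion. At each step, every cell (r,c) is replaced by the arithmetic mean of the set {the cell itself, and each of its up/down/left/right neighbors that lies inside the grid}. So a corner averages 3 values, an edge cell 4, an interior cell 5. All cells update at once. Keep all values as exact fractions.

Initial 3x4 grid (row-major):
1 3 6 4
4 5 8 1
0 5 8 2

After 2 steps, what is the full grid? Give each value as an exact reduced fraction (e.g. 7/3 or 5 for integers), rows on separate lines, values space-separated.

After step 1:
  8/3 15/4 21/4 11/3
  5/2 5 28/5 15/4
  3 9/2 23/4 11/3
After step 2:
  107/36 25/6 137/30 38/9
  79/24 427/100 507/100 1001/240
  10/3 73/16 1171/240 79/18

Answer: 107/36 25/6 137/30 38/9
79/24 427/100 507/100 1001/240
10/3 73/16 1171/240 79/18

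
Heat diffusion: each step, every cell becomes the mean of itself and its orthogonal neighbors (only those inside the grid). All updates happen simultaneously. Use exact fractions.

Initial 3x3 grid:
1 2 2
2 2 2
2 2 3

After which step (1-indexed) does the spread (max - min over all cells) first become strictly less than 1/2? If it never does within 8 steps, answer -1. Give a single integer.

Step 1: max=7/3, min=5/3, spread=2/3
Step 2: max=41/18, min=31/18, spread=5/9
Step 3: max=473/216, min=391/216, spread=41/108
  -> spread < 1/2 first at step 3
Step 4: max=5531/2592, min=4837/2592, spread=347/1296
Step 5: max=65129/31104, min=59287/31104, spread=2921/15552
Step 6: max=771107/373248, min=721885/373248, spread=24611/186624
Step 7: max=9165281/4478976, min=8750623/4478976, spread=207329/2239488
Step 8: max=109242059/53747712, min=105748789/53747712, spread=1746635/26873856

Answer: 3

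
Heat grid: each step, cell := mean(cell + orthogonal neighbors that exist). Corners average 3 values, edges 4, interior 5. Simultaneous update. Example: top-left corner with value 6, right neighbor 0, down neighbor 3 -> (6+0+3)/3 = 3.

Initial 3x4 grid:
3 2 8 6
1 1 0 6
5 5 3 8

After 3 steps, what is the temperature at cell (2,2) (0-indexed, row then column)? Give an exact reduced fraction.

Answer: 7201/1800

Derivation:
Step 1: cell (2,2) = 4
Step 2: cell (2,2) = 503/120
Step 3: cell (2,2) = 7201/1800
Full grid after step 3:
  479/180 1937/600 1819/450 5363/1080
  20449/7200 9131/3000 3079/750 8561/1800
  403/135 767/225 7201/1800 5153/1080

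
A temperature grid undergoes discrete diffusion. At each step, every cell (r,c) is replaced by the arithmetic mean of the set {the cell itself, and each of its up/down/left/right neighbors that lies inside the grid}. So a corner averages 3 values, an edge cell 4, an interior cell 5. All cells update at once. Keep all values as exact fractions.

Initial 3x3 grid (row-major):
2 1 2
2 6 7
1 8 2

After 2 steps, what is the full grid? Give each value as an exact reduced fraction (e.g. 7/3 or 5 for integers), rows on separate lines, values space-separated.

Answer: 43/18 251/80 31/9
773/240 94/25 361/80
32/9 1103/240 85/18

Derivation:
After step 1:
  5/3 11/4 10/3
  11/4 24/5 17/4
  11/3 17/4 17/3
After step 2:
  43/18 251/80 31/9
  773/240 94/25 361/80
  32/9 1103/240 85/18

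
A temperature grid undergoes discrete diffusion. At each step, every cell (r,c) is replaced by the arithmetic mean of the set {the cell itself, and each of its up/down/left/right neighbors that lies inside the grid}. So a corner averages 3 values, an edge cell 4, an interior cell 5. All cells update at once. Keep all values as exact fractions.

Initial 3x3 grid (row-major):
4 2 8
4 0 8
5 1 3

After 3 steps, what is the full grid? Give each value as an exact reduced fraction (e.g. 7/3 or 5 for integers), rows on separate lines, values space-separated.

Answer: 1519/432 5551/1440 631/144
9277/2880 4349/1200 3889/960
671/216 9437/2880 15/4

Derivation:
After step 1:
  10/3 7/2 6
  13/4 3 19/4
  10/3 9/4 4
After step 2:
  121/36 95/24 19/4
  155/48 67/20 71/16
  53/18 151/48 11/3
After step 3:
  1519/432 5551/1440 631/144
  9277/2880 4349/1200 3889/960
  671/216 9437/2880 15/4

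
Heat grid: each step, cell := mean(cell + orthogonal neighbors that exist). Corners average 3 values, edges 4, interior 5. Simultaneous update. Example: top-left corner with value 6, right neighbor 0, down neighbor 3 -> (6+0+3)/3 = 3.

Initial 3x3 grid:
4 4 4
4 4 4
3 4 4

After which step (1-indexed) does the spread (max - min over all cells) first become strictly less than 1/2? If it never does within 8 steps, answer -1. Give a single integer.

Step 1: max=4, min=11/3, spread=1/3
  -> spread < 1/2 first at step 1
Step 2: max=4, min=67/18, spread=5/18
Step 3: max=4, min=823/216, spread=41/216
Step 4: max=1429/360, min=49709/12960, spread=347/2592
Step 5: max=14243/3600, min=3003463/777600, spread=2921/31104
Step 6: max=1702517/432000, min=180795461/46656000, spread=24611/373248
Step 7: max=38223259/9720000, min=10878717967/2799360000, spread=207329/4478976
Step 8: max=2034798401/518400000, min=653816447549/167961600000, spread=1746635/53747712

Answer: 1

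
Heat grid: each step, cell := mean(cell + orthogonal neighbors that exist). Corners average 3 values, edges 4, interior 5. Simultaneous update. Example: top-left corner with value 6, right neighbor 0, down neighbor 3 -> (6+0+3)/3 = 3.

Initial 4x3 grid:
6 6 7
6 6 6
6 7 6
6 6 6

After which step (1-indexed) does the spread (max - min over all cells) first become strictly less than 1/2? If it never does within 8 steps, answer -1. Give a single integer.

Answer: 1

Derivation:
Step 1: max=19/3, min=6, spread=1/3
  -> spread < 1/2 first at step 1
Step 2: max=113/18, min=73/12, spread=7/36
Step 3: max=13487/2160, min=14693/2400, spread=2633/21600
Step 4: max=671479/108000, min=442261/72000, spread=647/8640
Step 5: max=48270617/7776000, min=15938539/2592000, spread=455/7776
Step 6: max=2890984603/466560000, min=957459101/155520000, spread=186073/4665600
Step 7: max=173322437177/27993600000, min=57468618559/9331200000, spread=1833163/55987200
Step 8: max=10391071033243/1679616000000, min=3450222609581/559872000000, spread=80806409/3359232000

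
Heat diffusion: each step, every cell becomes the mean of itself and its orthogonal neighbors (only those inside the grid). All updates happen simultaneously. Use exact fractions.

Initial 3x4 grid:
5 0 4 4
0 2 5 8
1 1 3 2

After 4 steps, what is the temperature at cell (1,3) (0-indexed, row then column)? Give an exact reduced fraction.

Step 1: cell (1,3) = 19/4
Step 2: cell (1,3) = 1129/240
Step 3: cell (1,3) = 11839/2880
Step 4: cell (1,3) = 691901/172800
Full grid after step 4:
  14257/6480 56599/21600 76427/21600 103529/25920
  83113/43200 45689/18000 237931/72000 691901/172800
  3073/1620 12331/5400 17363/5400 96509/25920

Answer: 691901/172800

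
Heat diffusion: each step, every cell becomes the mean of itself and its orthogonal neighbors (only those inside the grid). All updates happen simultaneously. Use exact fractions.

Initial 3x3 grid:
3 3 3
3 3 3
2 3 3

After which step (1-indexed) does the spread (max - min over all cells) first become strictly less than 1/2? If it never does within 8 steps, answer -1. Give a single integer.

Step 1: max=3, min=8/3, spread=1/3
  -> spread < 1/2 first at step 1
Step 2: max=3, min=49/18, spread=5/18
Step 3: max=3, min=607/216, spread=41/216
Step 4: max=1069/360, min=36749/12960, spread=347/2592
Step 5: max=10643/3600, min=2225863/777600, spread=2921/31104
Step 6: max=1270517/432000, min=134139461/46656000, spread=24611/373248
Step 7: max=28503259/9720000, min=8079357967/2799360000, spread=207329/4478976
Step 8: max=1516398401/518400000, min=485854847549/167961600000, spread=1746635/53747712

Answer: 1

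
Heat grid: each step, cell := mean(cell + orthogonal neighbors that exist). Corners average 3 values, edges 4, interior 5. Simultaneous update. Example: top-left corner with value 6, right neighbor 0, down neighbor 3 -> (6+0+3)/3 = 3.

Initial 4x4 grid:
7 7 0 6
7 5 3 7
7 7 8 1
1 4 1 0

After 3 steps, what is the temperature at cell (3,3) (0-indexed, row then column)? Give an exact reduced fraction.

Step 1: cell (3,3) = 2/3
Step 2: cell (3,3) = 95/36
Step 3: cell (3,3) = 1247/432
Full grid after step 3:
  4241/720 12877/2400 33359/7200 581/135
  7021/1200 2131/400 1742/375 29249/7200
  419/80 4931/1000 23893/6000 26233/7200
  559/120 97/24 6307/1800 1247/432

Answer: 1247/432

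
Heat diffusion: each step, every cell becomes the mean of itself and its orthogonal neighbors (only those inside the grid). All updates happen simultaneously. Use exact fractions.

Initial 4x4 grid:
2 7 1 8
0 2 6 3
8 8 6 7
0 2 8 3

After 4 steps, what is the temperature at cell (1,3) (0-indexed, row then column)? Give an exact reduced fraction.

Answer: 353113/72000

Derivation:
Step 1: cell (1,3) = 6
Step 2: cell (1,3) = 367/80
Step 3: cell (1,3) = 12619/2400
Step 4: cell (1,3) = 353113/72000
Full grid after step 4:
  13073/3600 16321/4000 157889/36000 104329/21600
  4412/1125 124627/30000 291103/60000 353113/72000
  10999/2700 832913/180000 24683/5000 385081/72000
  280343/64800 39677/8640 41519/8000 7111/1350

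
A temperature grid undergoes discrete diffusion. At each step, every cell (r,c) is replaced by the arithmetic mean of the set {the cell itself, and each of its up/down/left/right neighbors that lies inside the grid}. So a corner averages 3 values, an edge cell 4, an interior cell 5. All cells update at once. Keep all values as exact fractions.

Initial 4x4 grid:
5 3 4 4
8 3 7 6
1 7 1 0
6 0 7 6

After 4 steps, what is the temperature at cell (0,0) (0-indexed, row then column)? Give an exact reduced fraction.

Answer: 9121/2025

Derivation:
Step 1: cell (0,0) = 16/3
Step 2: cell (0,0) = 40/9
Step 3: cell (0,0) = 1297/270
Step 4: cell (0,0) = 9121/2025
Full grid after step 4:
  9121/2025 991613/216000 935029/216000 283357/64800
  981203/216000 47867/11250 784807/180000 446657/108000
  879491/216000 30533/7200 177401/45000 442513/108000
  264959/64800 415513/108000 433933/108000 12511/3240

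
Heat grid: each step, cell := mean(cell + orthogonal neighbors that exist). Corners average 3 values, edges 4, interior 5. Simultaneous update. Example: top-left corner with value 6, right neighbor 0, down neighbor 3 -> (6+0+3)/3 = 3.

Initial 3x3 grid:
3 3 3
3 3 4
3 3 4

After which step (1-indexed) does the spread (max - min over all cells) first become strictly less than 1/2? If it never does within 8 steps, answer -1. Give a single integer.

Answer: 2

Derivation:
Step 1: max=11/3, min=3, spread=2/3
Step 2: max=125/36, min=3, spread=17/36
  -> spread < 1/2 first at step 2
Step 3: max=7327/2160, min=551/180, spread=143/432
Step 4: max=431549/129600, min=8363/2700, spread=1205/5184
Step 5: max=25627303/7776000, min=225541/72000, spread=10151/62208
Step 6: max=1525349141/466560000, min=61329209/19440000, spread=85517/746496
Step 7: max=91053190927/27993600000, min=7400153671/2332800000, spread=720431/8957952
Step 8: max=5442462194669/1679616000000, min=18568161863/5832000000, spread=6069221/107495424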